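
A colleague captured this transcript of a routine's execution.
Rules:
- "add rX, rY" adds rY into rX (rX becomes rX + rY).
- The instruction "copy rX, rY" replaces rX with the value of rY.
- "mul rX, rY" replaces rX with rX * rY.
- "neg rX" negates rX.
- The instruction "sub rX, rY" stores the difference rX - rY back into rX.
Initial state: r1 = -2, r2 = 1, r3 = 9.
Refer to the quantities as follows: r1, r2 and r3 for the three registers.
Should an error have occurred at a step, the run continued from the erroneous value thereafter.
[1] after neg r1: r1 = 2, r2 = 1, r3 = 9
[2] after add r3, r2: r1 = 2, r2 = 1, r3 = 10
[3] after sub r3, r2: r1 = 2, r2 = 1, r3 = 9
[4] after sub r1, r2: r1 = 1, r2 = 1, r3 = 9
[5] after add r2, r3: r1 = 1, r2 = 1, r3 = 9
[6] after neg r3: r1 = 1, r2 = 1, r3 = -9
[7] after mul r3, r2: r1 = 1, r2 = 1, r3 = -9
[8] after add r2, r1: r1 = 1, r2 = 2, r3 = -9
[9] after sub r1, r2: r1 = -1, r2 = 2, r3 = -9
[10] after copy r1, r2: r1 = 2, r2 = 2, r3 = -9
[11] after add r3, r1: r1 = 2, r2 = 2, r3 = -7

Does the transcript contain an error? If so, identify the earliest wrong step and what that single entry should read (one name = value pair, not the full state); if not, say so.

1. r1 = -(-2) = 2 (no discrepancy)
2. r3 = 9 + 1 = 10 (verified)
3. r3 = 10 - 1 = 9 (exactly as logged)
4. r1 = 2 - 1 = 1 (no discrepancy)
5. r2 = 1 + 9 = 10 (the transcript disagrees here)
Step 5 is the first one off; corrected, r2 = 10.

step 5, r2 = 10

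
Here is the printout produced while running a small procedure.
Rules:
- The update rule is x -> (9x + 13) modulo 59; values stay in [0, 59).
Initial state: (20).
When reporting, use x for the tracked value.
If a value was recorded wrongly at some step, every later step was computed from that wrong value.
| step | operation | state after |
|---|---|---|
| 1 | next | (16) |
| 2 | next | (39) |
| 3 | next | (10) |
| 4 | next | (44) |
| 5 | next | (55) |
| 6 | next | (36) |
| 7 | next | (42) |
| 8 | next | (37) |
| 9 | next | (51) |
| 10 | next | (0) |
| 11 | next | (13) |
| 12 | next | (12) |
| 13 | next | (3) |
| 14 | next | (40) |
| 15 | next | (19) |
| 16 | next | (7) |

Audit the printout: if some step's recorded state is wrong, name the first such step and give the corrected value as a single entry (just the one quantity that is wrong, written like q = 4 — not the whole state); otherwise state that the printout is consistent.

no error

step 1: x = (9*20 + 13) mod 59 = 16 -> checks out
step 2: x = (9*16 + 13) mod 59 = 39 -> consistent with the printout
step 3: x = (9*39 + 13) mod 59 = 10 -> consistent with the printout
step 4: x = (9*10 + 13) mod 59 = 44 -> exactly as logged
step 5: x = (9*44 + 13) mod 59 = 55 -> same as recorded
step 6: x = (9*55 + 13) mod 59 = 36 -> agrees with the printout
step 7: x = (9*36 + 13) mod 59 = 42 -> no discrepancy
step 8: x = (9*42 + 13) mod 59 = 37 -> exactly as logged
step 9: x = (9*37 + 13) mod 59 = 51 -> confirmed correct
step 10: x = (9*51 + 13) mod 59 = 0 -> agrees with the printout
step 11: x = (9*0 + 13) mod 59 = 13 -> agrees with the printout
step 12: x = (9*13 + 13) mod 59 = 12 -> consistent with the printout
step 13: x = (9*12 + 13) mod 59 = 3 -> no discrepancy
step 14: x = (9*3 + 13) mod 59 = 40 -> verified
step 15: x = (9*40 + 13) mod 59 = 19 -> agrees with the printout
step 16: x = (9*19 + 13) mod 59 = 7 -> confirmed correct
All entries verified; no error found.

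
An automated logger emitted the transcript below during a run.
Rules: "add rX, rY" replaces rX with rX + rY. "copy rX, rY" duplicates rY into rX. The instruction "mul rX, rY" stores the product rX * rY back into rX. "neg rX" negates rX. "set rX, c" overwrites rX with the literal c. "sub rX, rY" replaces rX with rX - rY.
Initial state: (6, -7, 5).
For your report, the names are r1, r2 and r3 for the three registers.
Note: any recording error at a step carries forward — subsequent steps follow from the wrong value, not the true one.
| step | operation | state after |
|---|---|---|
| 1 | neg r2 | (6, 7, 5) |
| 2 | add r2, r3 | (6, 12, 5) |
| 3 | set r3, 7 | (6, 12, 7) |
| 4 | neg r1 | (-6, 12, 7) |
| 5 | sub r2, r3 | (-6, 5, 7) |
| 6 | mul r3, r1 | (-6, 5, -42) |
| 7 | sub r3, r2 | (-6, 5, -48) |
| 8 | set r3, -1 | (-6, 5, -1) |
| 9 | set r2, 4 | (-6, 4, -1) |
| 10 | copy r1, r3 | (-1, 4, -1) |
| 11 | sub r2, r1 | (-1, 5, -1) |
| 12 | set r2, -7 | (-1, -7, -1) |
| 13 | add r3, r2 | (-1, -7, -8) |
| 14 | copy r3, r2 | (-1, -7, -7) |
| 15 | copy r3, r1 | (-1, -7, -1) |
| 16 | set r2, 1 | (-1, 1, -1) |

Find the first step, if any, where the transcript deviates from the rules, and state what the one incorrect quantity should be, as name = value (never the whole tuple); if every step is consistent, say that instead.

step 7, r3 = -47

Step 1: r2 = -(-7) = 7 — exactly as logged.
Step 2: r2 = 7 + 5 = 12 — same as recorded.
Step 3: r3 = 7 — exactly as logged.
Step 4: r1 = -(6) = -6 — confirmed correct.
Step 5: r2 = 12 - 7 = 5 — matches.
Step 6: r3 = 7 * -6 = -42 — in agreement.
Step 7: r3 = -42 - 5 = -47 — the transcript disagrees here.
Step 7 is the first one off; corrected, r3 = -47.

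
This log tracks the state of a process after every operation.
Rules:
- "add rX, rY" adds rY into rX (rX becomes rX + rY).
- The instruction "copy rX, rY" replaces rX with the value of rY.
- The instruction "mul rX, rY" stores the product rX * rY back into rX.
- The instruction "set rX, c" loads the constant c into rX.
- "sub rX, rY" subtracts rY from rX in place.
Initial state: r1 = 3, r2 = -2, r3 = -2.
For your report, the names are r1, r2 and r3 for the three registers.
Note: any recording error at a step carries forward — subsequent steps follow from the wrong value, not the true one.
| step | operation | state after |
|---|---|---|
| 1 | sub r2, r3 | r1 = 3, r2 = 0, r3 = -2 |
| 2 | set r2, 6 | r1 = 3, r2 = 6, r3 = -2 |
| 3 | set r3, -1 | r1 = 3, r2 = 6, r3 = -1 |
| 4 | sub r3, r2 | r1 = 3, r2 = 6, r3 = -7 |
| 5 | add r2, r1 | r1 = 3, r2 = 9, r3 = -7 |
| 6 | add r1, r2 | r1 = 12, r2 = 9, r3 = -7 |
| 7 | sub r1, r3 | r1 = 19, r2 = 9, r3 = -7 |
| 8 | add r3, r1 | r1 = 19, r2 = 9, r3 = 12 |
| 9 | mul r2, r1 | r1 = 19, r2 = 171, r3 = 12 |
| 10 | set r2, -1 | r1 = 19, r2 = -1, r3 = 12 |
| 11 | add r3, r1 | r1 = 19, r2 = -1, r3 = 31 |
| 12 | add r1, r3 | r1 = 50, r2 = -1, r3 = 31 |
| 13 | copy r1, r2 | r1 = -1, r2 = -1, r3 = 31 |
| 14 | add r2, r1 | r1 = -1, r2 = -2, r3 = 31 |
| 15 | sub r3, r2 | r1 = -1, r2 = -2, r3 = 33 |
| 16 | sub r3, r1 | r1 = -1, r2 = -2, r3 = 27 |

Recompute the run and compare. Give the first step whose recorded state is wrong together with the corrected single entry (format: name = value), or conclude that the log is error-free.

step 16, r3 = 34

Step 1: r2 = -2 - -2 = 0 — no discrepancy.
Step 2: r2 = 6 — no discrepancy.
Step 3: r3 = -1 — confirmed correct.
Step 4: r3 = -1 - 6 = -7 — exactly as logged.
Step 5: r2 = 6 + 3 = 9 — no discrepancy.
Step 6: r1 = 3 + 9 = 12 — no discrepancy.
Step 7: r1 = 12 - -7 = 19 — confirmed correct.
Step 8: r3 = -7 + 19 = 12 — agrees with the log.
Step 9: r2 = 9 * 19 = 171 — matches.
Step 10: r2 = -1 — consistent with the log.
Step 11: r3 = 12 + 19 = 31 — consistent with the log.
Step 12: r1 = 19 + 31 = 50 — consistent with the log.
Step 13: r1 = -1 — matches.
Step 14: r2 = -1 + -1 = -2 — matches.
Step 15: r3 = 31 - -2 = 33 — confirmed correct.
Step 16: r3 = 33 - -1 = 34 — the log has a different value.
Conclusion: step 16 carries the first error; the entry should be r3 = 34.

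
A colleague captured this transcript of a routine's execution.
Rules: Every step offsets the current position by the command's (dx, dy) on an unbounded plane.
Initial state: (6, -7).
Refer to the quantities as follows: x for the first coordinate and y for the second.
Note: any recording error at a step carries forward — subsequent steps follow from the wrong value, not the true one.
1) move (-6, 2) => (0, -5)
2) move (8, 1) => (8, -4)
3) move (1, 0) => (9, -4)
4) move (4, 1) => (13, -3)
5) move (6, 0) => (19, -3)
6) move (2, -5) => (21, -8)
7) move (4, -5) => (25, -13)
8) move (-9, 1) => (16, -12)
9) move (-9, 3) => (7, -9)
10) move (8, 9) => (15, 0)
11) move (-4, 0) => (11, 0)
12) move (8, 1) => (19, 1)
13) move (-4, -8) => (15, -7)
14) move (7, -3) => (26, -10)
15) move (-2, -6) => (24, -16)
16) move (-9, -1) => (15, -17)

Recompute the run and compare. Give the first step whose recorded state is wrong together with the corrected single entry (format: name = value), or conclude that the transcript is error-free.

Recomputing the run from the initial state:
step 1: x = 0, y = -5
step 2: x = 8, y = -4
step 3: x = 9, y = -4
step 4: x = 13, y = -3
step 5: x = 19, y = -3
step 6: x = 21, y = -8
step 7: x = 25, y = -13
step 8: x = 16, y = -12
step 9: x = 7, y = -9
step 10: x = 15, y = 0
step 11: x = 11, y = 0
step 12: x = 19, y = 1
step 13: x = 15, y = -7
step 14: x = 22, y = -10
step 15: x = 20, y = -16
step 16: x = 11, y = -17
The first disagreement with the transcript is at step 14, where the value should be x = 22.

step 14, x = 22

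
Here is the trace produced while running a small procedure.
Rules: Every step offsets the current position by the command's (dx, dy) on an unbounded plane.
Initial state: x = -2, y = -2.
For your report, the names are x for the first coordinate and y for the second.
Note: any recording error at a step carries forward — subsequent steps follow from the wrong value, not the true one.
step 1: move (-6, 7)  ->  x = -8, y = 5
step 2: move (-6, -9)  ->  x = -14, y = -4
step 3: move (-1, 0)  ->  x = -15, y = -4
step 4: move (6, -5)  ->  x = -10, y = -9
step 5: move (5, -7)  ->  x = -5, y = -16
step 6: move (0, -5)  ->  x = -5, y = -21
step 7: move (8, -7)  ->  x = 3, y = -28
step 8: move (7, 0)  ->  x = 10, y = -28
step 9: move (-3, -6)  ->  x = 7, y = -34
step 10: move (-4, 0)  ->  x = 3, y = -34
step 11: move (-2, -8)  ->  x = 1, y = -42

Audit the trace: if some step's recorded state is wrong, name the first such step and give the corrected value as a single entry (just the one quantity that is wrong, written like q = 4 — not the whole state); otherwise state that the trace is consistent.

step 4, x = -9

Recomputing the run from the initial state:
step 1: x = -8, y = 5
step 2: x = -14, y = -4
step 3: x = -15, y = -4
step 4: x = -9, y = -9
step 5: x = -4, y = -16
step 6: x = -4, y = -21
step 7: x = 4, y = -28
step 8: x = 11, y = -28
step 9: x = 8, y = -34
step 10: x = 4, y = -34
step 11: x = 2, y = -42
The first disagreement with the trace is at step 4, where the value should be x = -9.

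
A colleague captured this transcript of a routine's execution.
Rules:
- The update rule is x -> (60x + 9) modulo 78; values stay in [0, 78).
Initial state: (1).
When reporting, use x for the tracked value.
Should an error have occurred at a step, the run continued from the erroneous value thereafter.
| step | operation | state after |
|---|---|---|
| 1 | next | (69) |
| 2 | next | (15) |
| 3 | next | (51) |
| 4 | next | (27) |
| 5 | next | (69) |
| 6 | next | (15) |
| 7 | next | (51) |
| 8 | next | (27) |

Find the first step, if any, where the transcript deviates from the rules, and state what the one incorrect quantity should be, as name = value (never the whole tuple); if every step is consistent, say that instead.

no error

Recomputing the run from the initial state:
step 1: x = 69
step 2: x = 15
step 3: x = 51
step 4: x = 27
step 5: x = 69
step 6: x = 15
step 7: x = 51
step 8: x = 27
This matches the transcript at every step.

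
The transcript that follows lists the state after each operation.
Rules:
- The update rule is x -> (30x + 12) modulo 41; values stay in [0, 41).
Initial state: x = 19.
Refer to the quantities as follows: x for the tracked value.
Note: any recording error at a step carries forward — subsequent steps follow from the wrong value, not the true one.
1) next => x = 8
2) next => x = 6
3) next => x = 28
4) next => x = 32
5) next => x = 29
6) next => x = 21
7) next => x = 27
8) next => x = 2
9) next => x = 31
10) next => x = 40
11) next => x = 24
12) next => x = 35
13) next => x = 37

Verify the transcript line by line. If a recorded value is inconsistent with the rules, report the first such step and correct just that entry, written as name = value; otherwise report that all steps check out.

step 11, x = 23

Recomputing the run from the initial state:
step 1: x = 8
step 2: x = 6
step 3: x = 28
step 4: x = 32
step 5: x = 29
step 6: x = 21
step 7: x = 27
step 8: x = 2
step 9: x = 31
step 10: x = 40
step 11: x = 23
step 12: x = 5
step 13: x = 39
The first disagreement with the transcript is at step 11, where the value should be x = 23.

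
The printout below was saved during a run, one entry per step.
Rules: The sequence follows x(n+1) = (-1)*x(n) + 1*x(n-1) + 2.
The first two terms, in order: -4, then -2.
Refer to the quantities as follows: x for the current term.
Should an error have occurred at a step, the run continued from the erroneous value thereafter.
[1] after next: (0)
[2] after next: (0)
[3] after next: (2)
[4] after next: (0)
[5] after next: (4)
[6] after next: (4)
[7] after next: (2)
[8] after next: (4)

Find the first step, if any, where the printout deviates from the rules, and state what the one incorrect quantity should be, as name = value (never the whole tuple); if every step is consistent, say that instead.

1. x = -1*(-2) + (1)*(-4) + (2) = 0 (agrees with the printout)
2. x = -1*(0) + (1)*(-2) + (2) = 0 (exactly as logged)
3. x = -1*(0) + (1)*(0) + (2) = 2 (exactly as logged)
4. x = -1*(2) + (1)*(0) + (2) = 0 (same as recorded)
5. x = -1*(0) + (1)*(2) + (2) = 4 (consistent with the printout)
6. x = -1*(4) + (1)*(0) + (2) = -2 (the recorded entry deviates here)
First incorrect step: 6; the correct value is x = -2.

step 6, x = -2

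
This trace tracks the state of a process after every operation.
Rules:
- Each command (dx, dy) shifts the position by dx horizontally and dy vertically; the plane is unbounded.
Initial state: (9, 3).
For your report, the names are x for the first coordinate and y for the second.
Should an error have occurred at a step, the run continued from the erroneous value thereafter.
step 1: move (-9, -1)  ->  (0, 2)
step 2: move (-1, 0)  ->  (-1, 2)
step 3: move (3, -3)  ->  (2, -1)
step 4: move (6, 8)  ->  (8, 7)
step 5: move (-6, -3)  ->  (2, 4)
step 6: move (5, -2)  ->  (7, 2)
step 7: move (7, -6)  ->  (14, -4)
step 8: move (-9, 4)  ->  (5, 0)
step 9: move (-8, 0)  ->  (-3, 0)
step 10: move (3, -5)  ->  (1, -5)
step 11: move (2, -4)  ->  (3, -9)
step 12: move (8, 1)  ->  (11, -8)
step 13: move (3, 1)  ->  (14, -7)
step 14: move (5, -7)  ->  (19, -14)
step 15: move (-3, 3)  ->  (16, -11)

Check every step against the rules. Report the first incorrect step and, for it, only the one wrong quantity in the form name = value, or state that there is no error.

Step 1: x = 9 + (-9) = 0, y = 3 + (-1) = 2 — consistent with the trace.
Step 2: x = 0 + (-1) = -1, y = 2 + (0) = 2 — in agreement.
Step 3: x = -1 + (3) = 2, y = 2 + (-3) = -1 — agrees with the trace.
Step 4: x = 2 + (6) = 8, y = -1 + (8) = 7 — consistent with the trace.
Step 5: x = 8 + (-6) = 2, y = 7 + (-3) = 4 — no discrepancy.
Step 6: x = 2 + (5) = 7, y = 4 + (-2) = 2 — no discrepancy.
Step 7: x = 7 + (7) = 14, y = 2 + (-6) = -4 — exactly as logged.
Step 8: x = 14 + (-9) = 5, y = -4 + (4) = 0 — in agreement.
Step 9: x = 5 + (-8) = -3, y = 0 + (0) = 0 — agrees with the trace.
Step 10: x = -3 + (3) = 0, y = 0 + (-5) = -5 — a discrepancy with the trace.
That makes step 10 the first incorrect line — x = 0 is what it should show.

step 10, x = 0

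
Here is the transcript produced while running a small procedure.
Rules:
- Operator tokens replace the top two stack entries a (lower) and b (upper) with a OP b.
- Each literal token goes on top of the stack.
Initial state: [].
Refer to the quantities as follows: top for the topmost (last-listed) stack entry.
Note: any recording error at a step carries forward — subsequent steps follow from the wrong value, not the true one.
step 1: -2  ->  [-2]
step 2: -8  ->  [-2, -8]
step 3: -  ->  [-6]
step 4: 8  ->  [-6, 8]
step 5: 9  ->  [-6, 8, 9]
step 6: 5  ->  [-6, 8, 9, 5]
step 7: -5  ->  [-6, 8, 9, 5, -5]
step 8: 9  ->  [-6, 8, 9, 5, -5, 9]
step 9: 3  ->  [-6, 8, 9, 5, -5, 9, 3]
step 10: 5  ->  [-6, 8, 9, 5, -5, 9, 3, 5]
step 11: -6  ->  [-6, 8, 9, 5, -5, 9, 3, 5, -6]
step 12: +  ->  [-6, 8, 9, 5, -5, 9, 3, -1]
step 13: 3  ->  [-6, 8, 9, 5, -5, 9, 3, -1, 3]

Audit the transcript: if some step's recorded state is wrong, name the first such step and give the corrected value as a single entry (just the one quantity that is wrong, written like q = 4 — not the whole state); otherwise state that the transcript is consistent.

step 3, top = 6

Step 1: push -2: top = -2 — consistent with the transcript.
Step 2: push -8: top = -8 — agrees with the transcript.
Step 3: -2 - -8 = 6 — the recorded entry deviates here.
First incorrect step: 3; the correct value is top = 6.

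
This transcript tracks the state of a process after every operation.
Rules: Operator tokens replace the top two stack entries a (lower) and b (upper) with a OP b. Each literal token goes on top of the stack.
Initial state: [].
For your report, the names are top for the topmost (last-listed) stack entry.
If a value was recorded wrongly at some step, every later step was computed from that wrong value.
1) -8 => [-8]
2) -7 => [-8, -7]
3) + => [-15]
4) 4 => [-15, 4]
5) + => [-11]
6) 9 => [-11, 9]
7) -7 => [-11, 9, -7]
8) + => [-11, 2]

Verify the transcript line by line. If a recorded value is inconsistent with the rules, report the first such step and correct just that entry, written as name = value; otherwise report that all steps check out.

Step 1: push -8: top = -8 — verified.
Step 2: push -7: top = -7 — agrees with the transcript.
Step 3: -8 + -7 = -15 — exactly as logged.
Step 4: push 4: top = 4 — consistent with the transcript.
Step 5: -15 + 4 = -11 — checks out.
Step 6: push 9: top = 9 — confirmed correct.
Step 7: push -7: top = -7 — confirmed correct.
Step 8: 9 + -7 = 2 — consistent with the transcript.
All entries verified; no error found.

no error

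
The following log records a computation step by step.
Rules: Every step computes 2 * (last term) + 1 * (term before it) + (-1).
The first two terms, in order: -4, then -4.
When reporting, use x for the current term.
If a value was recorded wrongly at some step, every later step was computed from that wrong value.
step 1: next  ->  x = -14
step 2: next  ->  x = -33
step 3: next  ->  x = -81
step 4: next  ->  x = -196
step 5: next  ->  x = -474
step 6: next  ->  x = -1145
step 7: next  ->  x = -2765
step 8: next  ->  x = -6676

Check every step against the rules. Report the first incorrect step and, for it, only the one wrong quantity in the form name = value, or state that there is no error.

Step 1: x = 2*(-4) + (1)*(-4) + (-1) = -13 — not what was recorded.
Conclusion: step 1 carries the first error; the entry should be x = -13.

step 1, x = -13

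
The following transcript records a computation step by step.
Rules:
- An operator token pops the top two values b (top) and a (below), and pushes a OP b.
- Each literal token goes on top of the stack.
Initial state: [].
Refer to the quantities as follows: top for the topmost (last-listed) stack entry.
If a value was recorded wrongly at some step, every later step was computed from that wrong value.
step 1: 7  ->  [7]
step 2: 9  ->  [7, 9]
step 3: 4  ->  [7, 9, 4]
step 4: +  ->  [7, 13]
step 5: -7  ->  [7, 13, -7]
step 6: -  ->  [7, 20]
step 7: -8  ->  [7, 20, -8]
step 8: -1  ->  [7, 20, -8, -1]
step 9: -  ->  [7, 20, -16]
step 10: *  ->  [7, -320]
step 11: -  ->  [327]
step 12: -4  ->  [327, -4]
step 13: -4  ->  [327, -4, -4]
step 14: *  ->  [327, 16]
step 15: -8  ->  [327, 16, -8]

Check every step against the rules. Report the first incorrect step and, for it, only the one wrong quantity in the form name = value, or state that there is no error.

Step 1: push 7: top = 7 — in agreement.
Step 2: push 9: top = 9 — no discrepancy.
Step 3: push 4: top = 4 — checks out.
Step 4: 9 + 4 = 13 — checks out.
Step 5: push -7: top = -7 — no discrepancy.
Step 6: 13 - -7 = 20 — in agreement.
Step 7: push -8: top = -8 — consistent with the transcript.
Step 8: push -1: top = -1 — in agreement.
Step 9: -8 - -1 = -7 — not what was recorded.
That makes step 9 the first incorrect line — top = -7 is what it should show.

step 9, top = -7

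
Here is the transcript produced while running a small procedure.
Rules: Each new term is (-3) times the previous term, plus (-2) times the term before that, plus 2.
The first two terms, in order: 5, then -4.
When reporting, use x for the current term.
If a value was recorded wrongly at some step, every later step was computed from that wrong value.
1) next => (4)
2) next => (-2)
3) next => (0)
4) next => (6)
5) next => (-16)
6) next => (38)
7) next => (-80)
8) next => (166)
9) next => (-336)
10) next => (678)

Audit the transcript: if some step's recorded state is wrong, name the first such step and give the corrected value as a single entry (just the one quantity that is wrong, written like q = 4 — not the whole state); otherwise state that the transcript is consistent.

Recomputing the run from the initial state:
step 1: x = 4
step 2: x = -2
step 3: x = 0
step 4: x = 6
step 5: x = -16
step 6: x = 38
step 7: x = -80
step 8: x = 166
step 9: x = -336
step 10: x = 678
This matches the transcript at every step.

no error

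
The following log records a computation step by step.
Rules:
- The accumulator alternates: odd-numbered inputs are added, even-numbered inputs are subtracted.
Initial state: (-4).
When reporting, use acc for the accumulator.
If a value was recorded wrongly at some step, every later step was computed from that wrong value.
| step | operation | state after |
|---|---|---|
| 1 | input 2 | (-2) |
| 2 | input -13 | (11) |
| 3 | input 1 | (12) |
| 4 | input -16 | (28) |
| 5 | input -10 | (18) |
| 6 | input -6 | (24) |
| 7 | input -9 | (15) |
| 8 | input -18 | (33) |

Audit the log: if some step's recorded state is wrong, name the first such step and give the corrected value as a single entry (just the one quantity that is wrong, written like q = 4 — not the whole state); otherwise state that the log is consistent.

no error

step 1: acc = -4 + 2 = -2 -> exactly as logged
step 2: acc = -2 - -13 = 11 -> matches
step 3: acc = 11 + 1 = 12 -> agrees with the log
step 4: acc = 12 - -16 = 28 -> in agreement
step 5: acc = 28 + -10 = 18 -> checks out
step 6: acc = 18 - -6 = 24 -> no discrepancy
step 7: acc = 24 + -9 = 15 -> consistent with the log
step 8: acc = 15 - -18 = 33 -> verified
Every step is consistent.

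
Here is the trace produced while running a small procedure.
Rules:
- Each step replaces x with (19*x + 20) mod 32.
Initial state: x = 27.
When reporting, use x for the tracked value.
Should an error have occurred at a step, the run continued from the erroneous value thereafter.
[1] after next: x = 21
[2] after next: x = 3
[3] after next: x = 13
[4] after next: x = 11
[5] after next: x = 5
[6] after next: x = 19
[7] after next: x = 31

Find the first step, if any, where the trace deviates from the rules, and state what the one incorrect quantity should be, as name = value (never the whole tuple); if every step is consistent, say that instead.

step 7, x = 29

1. x = (19*27 + 20) mod 32 = 21 (same as recorded)
2. x = (19*21 + 20) mod 32 = 3 (verified)
3. x = (19*3 + 20) mod 32 = 13 (checks out)
4. x = (19*13 + 20) mod 32 = 11 (agrees with the trace)
5. x = (19*11 + 20) mod 32 = 5 (confirmed correct)
6. x = (19*5 + 20) mod 32 = 19 (same as recorded)
7. x = (19*19 + 20) mod 32 = 29 (not what was recorded)
The earliest wrong entry is at step 7: it should read x = 29.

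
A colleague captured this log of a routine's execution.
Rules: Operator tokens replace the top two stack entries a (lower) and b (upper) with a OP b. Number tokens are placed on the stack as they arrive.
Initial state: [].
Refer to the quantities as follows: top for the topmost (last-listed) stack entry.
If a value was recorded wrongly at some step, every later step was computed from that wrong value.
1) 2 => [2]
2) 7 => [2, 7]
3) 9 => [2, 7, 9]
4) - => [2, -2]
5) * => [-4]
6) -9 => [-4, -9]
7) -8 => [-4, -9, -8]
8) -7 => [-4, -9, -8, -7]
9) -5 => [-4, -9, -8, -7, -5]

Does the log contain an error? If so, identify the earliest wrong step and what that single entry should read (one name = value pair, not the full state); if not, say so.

no error

Recomputing the run from the initial state:
step 1: [2]
step 2: [2, 7]
step 3: [2, 7, 9]
step 4: [2, -2]
step 5: [-4]
step 6: [-4, -9]
step 7: [-4, -9, -8]
step 8: [-4, -9, -8, -7]
step 9: [-4, -9, -8, -7, -5]
This matches the log at every step.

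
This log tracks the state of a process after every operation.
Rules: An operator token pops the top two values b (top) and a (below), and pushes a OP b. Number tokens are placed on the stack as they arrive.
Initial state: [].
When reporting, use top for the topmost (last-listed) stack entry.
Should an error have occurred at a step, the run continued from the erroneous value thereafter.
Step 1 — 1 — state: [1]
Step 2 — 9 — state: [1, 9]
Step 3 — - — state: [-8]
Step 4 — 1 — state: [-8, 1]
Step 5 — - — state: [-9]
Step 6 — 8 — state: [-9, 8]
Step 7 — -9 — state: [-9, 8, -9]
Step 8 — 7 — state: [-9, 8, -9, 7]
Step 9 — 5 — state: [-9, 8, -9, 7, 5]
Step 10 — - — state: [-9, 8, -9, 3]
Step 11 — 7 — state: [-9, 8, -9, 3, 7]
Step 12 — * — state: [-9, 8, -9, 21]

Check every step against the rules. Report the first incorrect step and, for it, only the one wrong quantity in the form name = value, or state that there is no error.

step 10, top = 2

Recomputing the run from the initial state:
step 1: [1]
step 2: [1, 9]
step 3: [-8]
step 4: [-8, 1]
step 5: [-9]
step 6: [-9, 8]
step 7: [-9, 8, -9]
step 8: [-9, 8, -9, 7]
step 9: [-9, 8, -9, 7, 5]
step 10: [-9, 8, -9, 2]
step 11: [-9, 8, -9, 2, 7]
step 12: [-9, 8, -9, 14]
The first disagreement with the log is at step 10, where the value should be top = 2.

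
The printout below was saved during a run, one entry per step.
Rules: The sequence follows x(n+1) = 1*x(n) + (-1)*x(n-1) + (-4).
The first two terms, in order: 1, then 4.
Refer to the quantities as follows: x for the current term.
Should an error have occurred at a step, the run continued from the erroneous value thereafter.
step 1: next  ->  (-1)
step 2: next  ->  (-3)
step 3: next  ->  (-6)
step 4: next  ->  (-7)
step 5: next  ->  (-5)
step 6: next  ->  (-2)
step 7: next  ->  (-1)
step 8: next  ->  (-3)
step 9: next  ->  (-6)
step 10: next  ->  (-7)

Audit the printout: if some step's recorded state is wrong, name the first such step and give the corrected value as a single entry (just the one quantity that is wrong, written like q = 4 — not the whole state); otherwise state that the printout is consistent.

1. x = 1*(4) + (-1)*(1) + (-4) = -1 (consistent with the printout)
2. x = 1*(-1) + (-1)*(4) + (-4) = -9 (the entry is off here)
So the first discrepancy is step 2, where the right value is x = -9.

step 2, x = -9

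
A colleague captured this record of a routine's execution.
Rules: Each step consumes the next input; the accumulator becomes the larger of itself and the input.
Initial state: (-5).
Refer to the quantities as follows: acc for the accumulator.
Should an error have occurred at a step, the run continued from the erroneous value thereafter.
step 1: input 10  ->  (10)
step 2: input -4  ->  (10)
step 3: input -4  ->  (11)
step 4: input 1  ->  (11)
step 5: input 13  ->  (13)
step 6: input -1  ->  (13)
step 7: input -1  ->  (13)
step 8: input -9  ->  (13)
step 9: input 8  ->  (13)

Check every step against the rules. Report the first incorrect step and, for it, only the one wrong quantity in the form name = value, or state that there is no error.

Recomputing the run from the initial state:
step 1: acc = 10
step 2: acc = 10
step 3: acc = 10
step 4: acc = 10
step 5: acc = 13
step 6: acc = 13
step 7: acc = 13
step 8: acc = 13
step 9: acc = 13
The first disagreement with the record is at step 3, where the value should be acc = 10.

step 3, acc = 10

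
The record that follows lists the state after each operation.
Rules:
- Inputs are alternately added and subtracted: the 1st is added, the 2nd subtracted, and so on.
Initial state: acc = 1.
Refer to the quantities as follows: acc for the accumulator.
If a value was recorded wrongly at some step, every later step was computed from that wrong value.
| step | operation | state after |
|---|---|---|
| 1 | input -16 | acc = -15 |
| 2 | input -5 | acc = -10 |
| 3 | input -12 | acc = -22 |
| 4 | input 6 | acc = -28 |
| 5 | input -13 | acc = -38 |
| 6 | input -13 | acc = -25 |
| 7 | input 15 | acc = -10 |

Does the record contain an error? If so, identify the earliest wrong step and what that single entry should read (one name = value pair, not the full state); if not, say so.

Recomputing the run from the initial state:
step 1: acc = -15
step 2: acc = -10
step 3: acc = -22
step 4: acc = -28
step 5: acc = -41
step 6: acc = -28
step 7: acc = -13
The first disagreement with the record is at step 5, where the value should be acc = -41.

step 5, acc = -41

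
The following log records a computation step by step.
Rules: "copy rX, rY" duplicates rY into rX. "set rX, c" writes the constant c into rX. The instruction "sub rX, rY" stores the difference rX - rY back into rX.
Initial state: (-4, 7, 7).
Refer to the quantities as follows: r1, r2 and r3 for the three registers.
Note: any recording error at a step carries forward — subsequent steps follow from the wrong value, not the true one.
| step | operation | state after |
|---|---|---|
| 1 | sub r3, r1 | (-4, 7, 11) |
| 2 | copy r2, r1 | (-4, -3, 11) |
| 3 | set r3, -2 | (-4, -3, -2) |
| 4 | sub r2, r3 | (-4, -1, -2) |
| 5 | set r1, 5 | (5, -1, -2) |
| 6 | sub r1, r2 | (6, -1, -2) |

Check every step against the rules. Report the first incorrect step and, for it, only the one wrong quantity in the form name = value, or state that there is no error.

step 2, r2 = -4

Recomputing the run from the initial state:
step 1: r1 = -4, r2 = 7, r3 = 11
step 2: r1 = -4, r2 = -4, r3 = 11
step 3: r1 = -4, r2 = -4, r3 = -2
step 4: r1 = -4, r2 = -2, r3 = -2
step 5: r1 = 5, r2 = -2, r3 = -2
step 6: r1 = 7, r2 = -2, r3 = -2
The first disagreement with the log is at step 2, where the value should be r2 = -4.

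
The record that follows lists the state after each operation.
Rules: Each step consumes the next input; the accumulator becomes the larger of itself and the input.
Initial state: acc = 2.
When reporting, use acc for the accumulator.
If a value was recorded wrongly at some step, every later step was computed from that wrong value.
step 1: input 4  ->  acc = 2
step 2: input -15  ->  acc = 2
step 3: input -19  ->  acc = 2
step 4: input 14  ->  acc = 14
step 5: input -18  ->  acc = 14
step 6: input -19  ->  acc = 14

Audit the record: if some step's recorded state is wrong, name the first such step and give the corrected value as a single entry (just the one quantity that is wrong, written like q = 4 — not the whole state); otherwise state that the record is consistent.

step 1, acc = 4

Recomputing the run from the initial state:
step 1: acc = 4
step 2: acc = 4
step 3: acc = 4
step 4: acc = 14
step 5: acc = 14
step 6: acc = 14
The first disagreement with the record is at step 1, where the value should be acc = 4.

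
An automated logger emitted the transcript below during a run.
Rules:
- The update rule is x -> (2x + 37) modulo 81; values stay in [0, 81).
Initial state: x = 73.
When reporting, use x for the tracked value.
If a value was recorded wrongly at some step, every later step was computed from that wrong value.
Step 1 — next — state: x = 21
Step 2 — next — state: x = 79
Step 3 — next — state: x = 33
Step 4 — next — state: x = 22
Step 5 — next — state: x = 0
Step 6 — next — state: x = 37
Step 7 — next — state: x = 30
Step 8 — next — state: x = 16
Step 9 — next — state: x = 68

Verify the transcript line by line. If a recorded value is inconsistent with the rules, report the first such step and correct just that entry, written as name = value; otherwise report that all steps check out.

1. x = (2*73 + 37) mod 81 = 21 (matches)
2. x = (2*21 + 37) mod 81 = 79 (no discrepancy)
3. x = (2*79 + 37) mod 81 = 33 (consistent with the transcript)
4. x = (2*33 + 37) mod 81 = 22 (in agreement)
5. x = (2*22 + 37) mod 81 = 0 (exactly as logged)
6. x = (2*0 + 37) mod 81 = 37 (no discrepancy)
7. x = (2*37 + 37) mod 81 = 30 (verified)
8. x = (2*30 + 37) mod 81 = 16 (same as recorded)
9. x = (2*16 + 37) mod 81 = 69 (the recorded entry deviates here)
The audit stops at step 9: the recorded entry is wrong and should be x = 69.

step 9, x = 69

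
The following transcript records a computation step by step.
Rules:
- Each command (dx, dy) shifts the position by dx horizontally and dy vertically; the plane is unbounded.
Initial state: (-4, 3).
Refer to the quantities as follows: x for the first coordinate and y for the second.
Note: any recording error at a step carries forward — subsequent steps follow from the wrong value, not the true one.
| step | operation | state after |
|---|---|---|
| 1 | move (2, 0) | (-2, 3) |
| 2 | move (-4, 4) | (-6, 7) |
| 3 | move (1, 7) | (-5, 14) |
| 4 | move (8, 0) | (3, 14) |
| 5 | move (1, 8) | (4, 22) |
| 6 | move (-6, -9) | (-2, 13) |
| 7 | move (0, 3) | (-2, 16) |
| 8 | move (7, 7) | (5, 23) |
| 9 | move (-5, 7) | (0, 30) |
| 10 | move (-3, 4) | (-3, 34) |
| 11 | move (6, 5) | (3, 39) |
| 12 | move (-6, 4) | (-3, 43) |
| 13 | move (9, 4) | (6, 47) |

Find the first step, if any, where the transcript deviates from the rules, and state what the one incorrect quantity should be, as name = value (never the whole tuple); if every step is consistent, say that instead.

step 1: x = -4 + (2) = -2, y = 3 + (0) = 3 -> confirmed correct
step 2: x = -2 + (-4) = -6, y = 3 + (4) = 7 -> agrees with the transcript
step 3: x = -6 + (1) = -5, y = 7 + (7) = 14 -> no discrepancy
step 4: x = -5 + (8) = 3, y = 14 + (0) = 14 -> no discrepancy
step 5: x = 3 + (1) = 4, y = 14 + (8) = 22 -> no discrepancy
step 6: x = 4 + (-6) = -2, y = 22 + (-9) = 13 -> verified
step 7: x = -2 + (0) = -2, y = 13 + (3) = 16 -> consistent with the transcript
step 8: x = -2 + (7) = 5, y = 16 + (7) = 23 -> confirmed correct
step 9: x = 5 + (-5) = 0, y = 23 + (7) = 30 -> same as recorded
step 10: x = 0 + (-3) = -3, y = 30 + (4) = 34 -> agrees with the transcript
step 11: x = -3 + (6) = 3, y = 34 + (5) = 39 -> in agreement
step 12: x = 3 + (-6) = -3, y = 39 + (4) = 43 -> exactly as logged
step 13: x = -3 + (9) = 6, y = 43 + (4) = 47 -> in agreement
No step deviates from the rules.

no error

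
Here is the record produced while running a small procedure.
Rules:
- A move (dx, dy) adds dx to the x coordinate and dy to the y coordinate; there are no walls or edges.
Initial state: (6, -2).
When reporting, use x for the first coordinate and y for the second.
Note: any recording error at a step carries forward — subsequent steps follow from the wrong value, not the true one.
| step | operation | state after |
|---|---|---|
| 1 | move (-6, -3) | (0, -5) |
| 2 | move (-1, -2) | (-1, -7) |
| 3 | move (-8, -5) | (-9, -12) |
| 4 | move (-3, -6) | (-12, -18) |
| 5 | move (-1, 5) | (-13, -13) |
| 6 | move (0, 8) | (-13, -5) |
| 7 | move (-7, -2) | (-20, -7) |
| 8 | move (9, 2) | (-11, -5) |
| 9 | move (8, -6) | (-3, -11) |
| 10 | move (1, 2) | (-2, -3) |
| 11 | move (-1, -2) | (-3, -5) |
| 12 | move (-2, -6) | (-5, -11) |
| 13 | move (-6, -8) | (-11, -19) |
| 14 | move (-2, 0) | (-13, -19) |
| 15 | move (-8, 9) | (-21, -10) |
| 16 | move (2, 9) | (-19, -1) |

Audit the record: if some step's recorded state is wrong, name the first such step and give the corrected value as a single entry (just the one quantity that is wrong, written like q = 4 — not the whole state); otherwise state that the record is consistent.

step 10, y = -9

1. x = 6 + (-6) = 0, y = -2 + (-3) = -5 (no discrepancy)
2. x = 0 + (-1) = -1, y = -5 + (-2) = -7 (confirmed correct)
3. x = -1 + (-8) = -9, y = -7 + (-5) = -12 (verified)
4. x = -9 + (-3) = -12, y = -12 + (-6) = -18 (matches)
5. x = -12 + (-1) = -13, y = -18 + (5) = -13 (exactly as logged)
6. x = -13 + (0) = -13, y = -13 + (8) = -5 (agrees with the record)
7. x = -13 + (-7) = -20, y = -5 + (-2) = -7 (checks out)
8. x = -20 + (9) = -11, y = -7 + (2) = -5 (consistent with the record)
9. x = -11 + (8) = -3, y = -5 + (-6) = -11 (checks out)
10. x = -3 + (1) = -2, y = -11 + (2) = -9 (this is not what the record shows)
Step 10 is the first one off; corrected, y = -9.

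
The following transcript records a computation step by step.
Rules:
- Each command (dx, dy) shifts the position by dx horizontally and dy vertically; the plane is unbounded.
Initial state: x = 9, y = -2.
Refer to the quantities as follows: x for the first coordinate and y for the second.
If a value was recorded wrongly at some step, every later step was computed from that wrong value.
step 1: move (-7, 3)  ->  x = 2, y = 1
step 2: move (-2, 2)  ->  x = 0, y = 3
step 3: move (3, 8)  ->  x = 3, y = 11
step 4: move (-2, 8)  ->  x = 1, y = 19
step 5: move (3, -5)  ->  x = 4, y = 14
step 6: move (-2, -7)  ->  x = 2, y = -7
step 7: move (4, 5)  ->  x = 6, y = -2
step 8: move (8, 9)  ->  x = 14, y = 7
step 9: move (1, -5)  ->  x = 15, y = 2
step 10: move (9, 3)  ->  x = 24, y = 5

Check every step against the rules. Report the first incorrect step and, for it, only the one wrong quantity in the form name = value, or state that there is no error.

step 6, y = 7

Recomputing the run from the initial state:
step 1: x = 2, y = 1
step 2: x = 0, y = 3
step 3: x = 3, y = 11
step 4: x = 1, y = 19
step 5: x = 4, y = 14
step 6: x = 2, y = 7
step 7: x = 6, y = 12
step 8: x = 14, y = 21
step 9: x = 15, y = 16
step 10: x = 24, y = 19
The first disagreement with the transcript is at step 6, where the value should be y = 7.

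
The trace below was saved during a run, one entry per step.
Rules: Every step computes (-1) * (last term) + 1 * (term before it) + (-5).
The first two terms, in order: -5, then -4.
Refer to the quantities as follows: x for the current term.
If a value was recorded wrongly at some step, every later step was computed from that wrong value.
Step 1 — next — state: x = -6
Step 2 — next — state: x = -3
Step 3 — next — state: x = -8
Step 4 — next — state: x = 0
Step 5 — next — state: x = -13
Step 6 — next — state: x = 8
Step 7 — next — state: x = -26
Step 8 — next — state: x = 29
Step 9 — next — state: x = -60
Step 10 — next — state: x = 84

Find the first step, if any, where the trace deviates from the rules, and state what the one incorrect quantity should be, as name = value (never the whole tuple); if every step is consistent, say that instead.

Recomputing the run from the initial state:
step 1: x = -6
step 2: x = -3
step 3: x = -8
step 4: x = 0
step 5: x = -13
step 6: x = 8
step 7: x = -26
step 8: x = 29
step 9: x = -60
step 10: x = 84
This matches the trace at every step.

no error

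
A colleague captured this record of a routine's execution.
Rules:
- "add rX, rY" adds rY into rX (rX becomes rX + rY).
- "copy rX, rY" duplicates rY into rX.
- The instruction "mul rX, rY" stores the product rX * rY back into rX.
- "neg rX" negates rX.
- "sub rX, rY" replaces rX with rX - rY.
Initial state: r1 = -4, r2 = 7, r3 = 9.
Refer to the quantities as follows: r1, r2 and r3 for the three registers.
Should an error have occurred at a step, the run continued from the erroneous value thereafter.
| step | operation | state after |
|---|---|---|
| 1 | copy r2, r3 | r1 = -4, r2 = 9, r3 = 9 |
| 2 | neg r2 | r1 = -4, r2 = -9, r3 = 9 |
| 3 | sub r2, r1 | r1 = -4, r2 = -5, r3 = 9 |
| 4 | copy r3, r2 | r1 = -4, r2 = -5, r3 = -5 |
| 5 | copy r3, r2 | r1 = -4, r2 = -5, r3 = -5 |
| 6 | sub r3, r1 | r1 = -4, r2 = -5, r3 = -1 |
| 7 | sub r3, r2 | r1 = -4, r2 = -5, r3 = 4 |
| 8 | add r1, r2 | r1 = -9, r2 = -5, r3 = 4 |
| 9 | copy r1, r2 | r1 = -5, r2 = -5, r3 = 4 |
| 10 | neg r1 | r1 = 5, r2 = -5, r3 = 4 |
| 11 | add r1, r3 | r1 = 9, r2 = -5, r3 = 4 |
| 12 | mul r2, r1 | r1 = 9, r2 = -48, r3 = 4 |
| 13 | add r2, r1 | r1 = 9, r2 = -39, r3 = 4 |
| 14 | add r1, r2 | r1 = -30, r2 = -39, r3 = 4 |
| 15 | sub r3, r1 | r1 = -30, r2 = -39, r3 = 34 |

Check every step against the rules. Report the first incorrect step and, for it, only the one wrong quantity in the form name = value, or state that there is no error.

Step 1: r2 = 9 — exactly as logged.
Step 2: r2 = -(9) = -9 — checks out.
Step 3: r2 = -9 - -4 = -5 — same as recorded.
Step 4: r3 = -5 — verified.
Step 5: r3 = -5 — confirmed correct.
Step 6: r3 = -5 - -4 = -1 — verified.
Step 7: r3 = -1 - -5 = 4 — same as recorded.
Step 8: r1 = -4 + -5 = -9 — agrees with the record.
Step 9: r1 = -5 — checks out.
Step 10: r1 = -(-5) = 5 — verified.
Step 11: r1 = 5 + 4 = 9 — exactly as logged.
Step 12: r2 = -5 * 9 = -45 — first mismatch against the record.
Conclusion: step 12 carries the first error; the entry should be r2 = -45.

step 12, r2 = -45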